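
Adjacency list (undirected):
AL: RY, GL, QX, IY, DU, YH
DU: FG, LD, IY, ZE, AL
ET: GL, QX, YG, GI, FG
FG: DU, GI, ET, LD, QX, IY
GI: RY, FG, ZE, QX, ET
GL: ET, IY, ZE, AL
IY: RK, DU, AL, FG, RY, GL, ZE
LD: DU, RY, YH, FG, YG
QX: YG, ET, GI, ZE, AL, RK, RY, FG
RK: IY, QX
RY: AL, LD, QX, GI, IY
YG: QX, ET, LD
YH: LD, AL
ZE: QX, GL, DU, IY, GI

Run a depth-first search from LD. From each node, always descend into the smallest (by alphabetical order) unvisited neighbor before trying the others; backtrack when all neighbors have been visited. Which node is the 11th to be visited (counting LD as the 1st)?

RY

Visit LD
LD → DU
DU → AL
AL → GL
GL → ET
ET → FG
FG → GI
GI → QX
QX → RK
RK → IY
IY → RY
IY → ZE
QX → YG
AL → YH

Visit order: LD, DU, AL, GL, ET, FG, GI, QX, RK, IY, RY, ZE, YG, YH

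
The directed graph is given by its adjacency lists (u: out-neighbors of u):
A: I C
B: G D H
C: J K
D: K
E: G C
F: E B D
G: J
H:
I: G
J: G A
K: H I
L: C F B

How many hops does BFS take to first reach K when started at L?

2

Level 0: L
Level 1: B, C, F
Level 2: D, E, G, H, J, K
Level 3: A, I
K first appears at level 2.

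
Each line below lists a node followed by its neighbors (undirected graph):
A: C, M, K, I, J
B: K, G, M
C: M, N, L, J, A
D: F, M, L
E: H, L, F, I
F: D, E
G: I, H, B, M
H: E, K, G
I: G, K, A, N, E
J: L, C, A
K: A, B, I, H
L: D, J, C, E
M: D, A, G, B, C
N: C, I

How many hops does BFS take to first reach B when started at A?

Level 0: A
Level 1: C, I, J, K, M
Level 2: B, D, E, G, H, L, N
Level 3: F
B first appears at level 2.

2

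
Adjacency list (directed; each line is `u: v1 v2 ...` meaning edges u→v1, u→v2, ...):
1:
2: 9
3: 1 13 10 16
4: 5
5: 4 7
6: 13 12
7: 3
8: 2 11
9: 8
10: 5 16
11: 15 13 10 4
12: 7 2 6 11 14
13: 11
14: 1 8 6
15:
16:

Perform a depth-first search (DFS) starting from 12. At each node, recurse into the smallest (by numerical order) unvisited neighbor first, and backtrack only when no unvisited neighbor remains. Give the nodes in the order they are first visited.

Visit 12
12 → 2
2 → 9
9 → 8
8 → 11
11 → 4
4 → 5
5 → 7
7 → 3
3 → 1
3 → 10
10 → 16
3 → 13
11 → 15
12 → 6
12 → 14

12, 2, 9, 8, 11, 4, 5, 7, 3, 1, 10, 16, 13, 15, 6, 14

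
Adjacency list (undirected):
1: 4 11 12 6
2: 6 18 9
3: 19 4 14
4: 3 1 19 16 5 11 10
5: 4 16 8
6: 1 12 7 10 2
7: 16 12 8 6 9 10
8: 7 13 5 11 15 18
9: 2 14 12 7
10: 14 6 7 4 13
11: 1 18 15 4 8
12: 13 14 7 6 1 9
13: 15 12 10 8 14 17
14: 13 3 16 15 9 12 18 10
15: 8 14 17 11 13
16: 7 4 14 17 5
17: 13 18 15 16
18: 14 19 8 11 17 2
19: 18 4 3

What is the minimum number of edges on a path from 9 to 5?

Level 0: 9
Level 1: 2, 7, 12, 14
Level 2: 1, 3, 6, 8, 10, 13, 15, 16, 18
Level 3: 4, 5, 11, 17, 19
5 first appears at level 3.

3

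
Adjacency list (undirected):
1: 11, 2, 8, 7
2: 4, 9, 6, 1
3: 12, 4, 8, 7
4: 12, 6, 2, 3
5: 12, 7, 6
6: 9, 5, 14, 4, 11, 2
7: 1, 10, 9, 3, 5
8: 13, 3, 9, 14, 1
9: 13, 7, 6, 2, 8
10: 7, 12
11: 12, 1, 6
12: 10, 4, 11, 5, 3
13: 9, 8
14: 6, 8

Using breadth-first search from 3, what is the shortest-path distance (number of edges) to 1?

Level 0: 3
Level 1: 4, 7, 8, 12
Level 2: 1, 2, 5, 6, 9, 10, 11, 13, 14
1 first appears at level 2.

2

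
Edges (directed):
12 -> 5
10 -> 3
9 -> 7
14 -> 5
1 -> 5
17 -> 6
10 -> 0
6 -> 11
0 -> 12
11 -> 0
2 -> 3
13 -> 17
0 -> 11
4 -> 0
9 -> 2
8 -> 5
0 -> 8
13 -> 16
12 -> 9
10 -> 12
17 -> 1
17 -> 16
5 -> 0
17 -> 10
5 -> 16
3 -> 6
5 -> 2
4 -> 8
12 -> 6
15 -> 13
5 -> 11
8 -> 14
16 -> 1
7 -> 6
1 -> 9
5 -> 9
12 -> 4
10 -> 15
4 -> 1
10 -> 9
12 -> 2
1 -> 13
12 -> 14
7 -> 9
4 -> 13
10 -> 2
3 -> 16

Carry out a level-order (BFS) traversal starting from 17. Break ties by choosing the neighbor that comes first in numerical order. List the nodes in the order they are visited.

17, 1, 6, 10, 16, 5, 9, 13, 11, 0, 2, 3, 12, 15, 7, 8, 4, 14

Visit 17; enqueue 1, 6, 10, 16 → queue [1, 6, 10, 16]
Visit 1; enqueue 5, 9, 13 → queue [6, 10, 16, 5, 9, 13]
Visit 6; enqueue 11 → queue [10, 16, 5, 9, 13, 11]
Visit 10; enqueue 0, 2, 3, 12, 15 → queue [16, 5, 9, 13, 11, 0, 2, 3, 12, 15]
Visit 16 → queue [5, 9, 13, 11, 0, 2, 3, 12, 15]
Visit 5 → queue [9, 13, 11, 0, 2, 3, 12, 15]
Visit 9; enqueue 7 → queue [13, 11, 0, 2, 3, 12, 15, 7]
Visit 13 → queue [11, 0, 2, 3, 12, 15, 7]
Visit 11 → queue [0, 2, 3, 12, 15, 7]
Visit 0; enqueue 8 → queue [2, 3, 12, 15, 7, 8]
Visit 2 → queue [3, 12, 15, 7, 8]
Visit 3 → queue [12, 15, 7, 8]
Visit 12; enqueue 4, 14 → queue [15, 7, 8, 4, 14]
Visit 15 → queue [7, 8, 4, 14]
Visit 7 → queue [8, 4, 14]
Visit 8 → queue [4, 14]
Visit 4 → queue [14]
Visit 14 → queue []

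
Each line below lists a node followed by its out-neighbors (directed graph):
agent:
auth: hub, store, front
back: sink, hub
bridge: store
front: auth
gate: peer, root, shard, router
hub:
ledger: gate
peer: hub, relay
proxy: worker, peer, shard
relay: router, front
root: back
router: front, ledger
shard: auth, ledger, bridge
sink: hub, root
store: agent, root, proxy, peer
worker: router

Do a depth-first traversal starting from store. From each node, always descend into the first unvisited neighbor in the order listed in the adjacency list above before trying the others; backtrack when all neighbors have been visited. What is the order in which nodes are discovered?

store agent root back sink hub proxy worker router front auth ledger gate peer relay shard bridge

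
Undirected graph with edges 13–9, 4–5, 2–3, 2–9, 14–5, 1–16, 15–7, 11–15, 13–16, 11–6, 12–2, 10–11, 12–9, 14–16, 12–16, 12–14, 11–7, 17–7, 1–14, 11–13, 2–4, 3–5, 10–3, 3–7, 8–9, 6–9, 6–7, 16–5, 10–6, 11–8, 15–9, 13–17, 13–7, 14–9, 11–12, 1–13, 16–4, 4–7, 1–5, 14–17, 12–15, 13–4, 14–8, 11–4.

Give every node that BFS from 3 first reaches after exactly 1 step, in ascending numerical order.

Level 0: 3
Level 1: 2, 5, 7, 10
Level 2: 1, 4, 6, 9, 11, 12, 13, 14, 15, 16, 17
Level 3: 8

2, 5, 7, 10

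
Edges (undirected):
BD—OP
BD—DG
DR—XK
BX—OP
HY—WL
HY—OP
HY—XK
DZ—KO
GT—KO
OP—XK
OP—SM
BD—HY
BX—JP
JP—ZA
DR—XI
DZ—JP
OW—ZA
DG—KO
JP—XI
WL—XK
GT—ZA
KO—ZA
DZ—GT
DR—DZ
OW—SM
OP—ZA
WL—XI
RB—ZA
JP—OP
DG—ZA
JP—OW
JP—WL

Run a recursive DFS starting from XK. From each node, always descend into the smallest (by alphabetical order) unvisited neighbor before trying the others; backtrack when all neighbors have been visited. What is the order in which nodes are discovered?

Visit XK
XK → DR
DR → DZ
DZ → GT
GT → KO
KO → DG
DG → BD
BD → HY
HY → OP
OP → BX
BX → JP
JP → OW
OW → SM
OW → ZA
ZA → RB
JP → WL
WL → XI

XK → DR → DZ → GT → KO → DG → BD → HY → OP → BX → JP → OW → SM → ZA → RB → WL → XI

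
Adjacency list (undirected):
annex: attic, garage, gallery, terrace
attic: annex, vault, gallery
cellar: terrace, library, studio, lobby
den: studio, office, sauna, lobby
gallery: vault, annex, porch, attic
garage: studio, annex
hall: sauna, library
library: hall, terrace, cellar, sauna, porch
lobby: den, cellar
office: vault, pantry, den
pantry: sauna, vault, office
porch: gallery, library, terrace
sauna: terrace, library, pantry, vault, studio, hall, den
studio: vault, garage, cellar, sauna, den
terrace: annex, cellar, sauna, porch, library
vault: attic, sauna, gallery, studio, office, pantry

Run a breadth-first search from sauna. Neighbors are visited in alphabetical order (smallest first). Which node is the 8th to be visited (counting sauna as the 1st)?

Visit sauna; enqueue den, hall, library, pantry, studio, terrace, vault → queue [den, hall, library, pantry, studio, terrace, vault]
Visit den; enqueue lobby, office → queue [hall, library, pantry, studio, terrace, vault, lobby, office]
Visit hall → queue [library, pantry, studio, terrace, vault, lobby, office]
Visit library; enqueue cellar, porch → queue [pantry, studio, terrace, vault, lobby, office, cellar, porch]
Visit pantry → queue [studio, terrace, vault, lobby, office, cellar, porch]
Visit studio; enqueue garage → queue [terrace, vault, lobby, office, cellar, porch, garage]
Visit terrace; enqueue annex → queue [vault, lobby, office, cellar, porch, garage, annex]
Visit vault; enqueue attic, gallery → queue [lobby, office, cellar, porch, garage, annex, attic, gallery]
Visit lobby → queue [office, cellar, porch, garage, annex, attic, gallery]
Visit office → queue [cellar, porch, garage, annex, attic, gallery]
Visit cellar → queue [porch, garage, annex, attic, gallery]
Visit porch → queue [garage, annex, attic, gallery]
Visit garage → queue [annex, attic, gallery]
Visit annex → queue [attic, gallery]
Visit attic → queue [gallery]
Visit gallery → queue []

Visit order: sauna, den, hall, library, pantry, studio, terrace, vault, lobby, office, cellar, porch, garage, annex, attic, gallery

vault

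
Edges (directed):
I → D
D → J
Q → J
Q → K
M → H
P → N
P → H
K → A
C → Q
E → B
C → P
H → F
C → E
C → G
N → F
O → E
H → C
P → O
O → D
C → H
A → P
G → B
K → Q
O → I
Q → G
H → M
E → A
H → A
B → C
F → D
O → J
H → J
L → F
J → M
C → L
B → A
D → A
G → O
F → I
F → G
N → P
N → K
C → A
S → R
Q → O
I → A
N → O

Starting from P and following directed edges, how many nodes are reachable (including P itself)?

BFS from P visits: P, H, N, O, A, C, F, J, M, K, D, E, I, G, L, Q, B
Reachable nodes: 17 of 19 total.

17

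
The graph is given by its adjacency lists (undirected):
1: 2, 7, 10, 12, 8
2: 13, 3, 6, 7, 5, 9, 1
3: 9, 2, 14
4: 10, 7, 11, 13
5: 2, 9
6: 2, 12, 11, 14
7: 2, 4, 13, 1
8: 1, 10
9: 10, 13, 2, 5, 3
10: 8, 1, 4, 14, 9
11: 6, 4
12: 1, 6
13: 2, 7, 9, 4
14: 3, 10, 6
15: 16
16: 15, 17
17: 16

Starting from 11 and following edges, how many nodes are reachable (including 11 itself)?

BFS from 11 visits: 11, 4, 6, 7, 10, 13, 2, 12, 14, 1, 8, 9, 3, 5
Reachable nodes: 14 of 17 total.

14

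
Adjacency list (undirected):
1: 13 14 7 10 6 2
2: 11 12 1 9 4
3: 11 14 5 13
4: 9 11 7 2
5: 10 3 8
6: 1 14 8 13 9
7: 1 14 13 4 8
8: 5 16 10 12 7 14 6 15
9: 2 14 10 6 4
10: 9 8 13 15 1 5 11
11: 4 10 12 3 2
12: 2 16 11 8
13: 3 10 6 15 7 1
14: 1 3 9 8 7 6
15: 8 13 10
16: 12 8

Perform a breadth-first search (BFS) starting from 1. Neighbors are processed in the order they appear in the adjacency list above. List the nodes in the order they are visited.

Visit 1; enqueue 13, 14, 7, 10, 6, 2 → queue [13, 14, 7, 10, 6, 2]
Visit 13; enqueue 3, 15 → queue [14, 7, 10, 6, 2, 3, 15]
Visit 14; enqueue 9, 8 → queue [7, 10, 6, 2, 3, 15, 9, 8]
Visit 7; enqueue 4 → queue [10, 6, 2, 3, 15, 9, 8, 4]
Visit 10; enqueue 5, 11 → queue [6, 2, 3, 15, 9, 8, 4, 5, 11]
Visit 6 → queue [2, 3, 15, 9, 8, 4, 5, 11]
Visit 2; enqueue 12 → queue [3, 15, 9, 8, 4, 5, 11, 12]
Visit 3 → queue [15, 9, 8, 4, 5, 11, 12]
Visit 15 → queue [9, 8, 4, 5, 11, 12]
Visit 9 → queue [8, 4, 5, 11, 12]
Visit 8; enqueue 16 → queue [4, 5, 11, 12, 16]
Visit 4 → queue [5, 11, 12, 16]
Visit 5 → queue [11, 12, 16]
Visit 11 → queue [12, 16]
Visit 12 → queue [16]
Visit 16 → queue []

1 -> 13 -> 14 -> 7 -> 10 -> 6 -> 2 -> 3 -> 15 -> 9 -> 8 -> 4 -> 5 -> 11 -> 12 -> 16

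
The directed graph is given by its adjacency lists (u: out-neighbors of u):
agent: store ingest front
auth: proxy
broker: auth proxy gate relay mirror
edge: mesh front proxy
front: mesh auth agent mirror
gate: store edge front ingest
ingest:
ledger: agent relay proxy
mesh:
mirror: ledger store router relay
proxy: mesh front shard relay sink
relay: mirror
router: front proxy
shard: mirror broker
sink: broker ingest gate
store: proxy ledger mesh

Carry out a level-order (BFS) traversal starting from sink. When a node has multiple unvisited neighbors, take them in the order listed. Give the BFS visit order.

Visit sink; enqueue broker, ingest, gate → queue [broker, ingest, gate]
Visit broker; enqueue auth, proxy, relay, mirror → queue [ingest, gate, auth, proxy, relay, mirror]
Visit ingest → queue [gate, auth, proxy, relay, mirror]
Visit gate; enqueue store, edge, front → queue [auth, proxy, relay, mirror, store, edge, front]
Visit auth → queue [proxy, relay, mirror, store, edge, front]
Visit proxy; enqueue mesh, shard → queue [relay, mirror, store, edge, front, mesh, shard]
Visit relay → queue [mirror, store, edge, front, mesh, shard]
Visit mirror; enqueue ledger, router → queue [store, edge, front, mesh, shard, ledger, router]
Visit store → queue [edge, front, mesh, shard, ledger, router]
Visit edge → queue [front, mesh, shard, ledger, router]
Visit front; enqueue agent → queue [mesh, shard, ledger, router, agent]
Visit mesh → queue [shard, ledger, router, agent]
Visit shard → queue [ledger, router, agent]
Visit ledger → queue [router, agent]
Visit router → queue [agent]
Visit agent → queue []

sink, broker, ingest, gate, auth, proxy, relay, mirror, store, edge, front, mesh, shard, ledger, router, agent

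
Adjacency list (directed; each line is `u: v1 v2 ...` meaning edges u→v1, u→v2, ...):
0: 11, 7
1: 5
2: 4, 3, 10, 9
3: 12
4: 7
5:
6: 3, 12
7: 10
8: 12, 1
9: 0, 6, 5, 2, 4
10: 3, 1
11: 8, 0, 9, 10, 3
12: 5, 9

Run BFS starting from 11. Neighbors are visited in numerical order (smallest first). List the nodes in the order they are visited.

Visit 11; enqueue 0, 3, 8, 9, 10 → queue [0, 3, 8, 9, 10]
Visit 0; enqueue 7 → queue [3, 8, 9, 10, 7]
Visit 3; enqueue 12 → queue [8, 9, 10, 7, 12]
Visit 8; enqueue 1 → queue [9, 10, 7, 12, 1]
Visit 9; enqueue 2, 4, 5, 6 → queue [10, 7, 12, 1, 2, 4, 5, 6]
Visit 10 → queue [7, 12, 1, 2, 4, 5, 6]
Visit 7 → queue [12, 1, 2, 4, 5, 6]
Visit 12 → queue [1, 2, 4, 5, 6]
Visit 1 → queue [2, 4, 5, 6]
Visit 2 → queue [4, 5, 6]
Visit 4 → queue [5, 6]
Visit 5 → queue [6]
Visit 6 → queue []

11 -> 0 -> 3 -> 8 -> 9 -> 10 -> 7 -> 12 -> 1 -> 2 -> 4 -> 5 -> 6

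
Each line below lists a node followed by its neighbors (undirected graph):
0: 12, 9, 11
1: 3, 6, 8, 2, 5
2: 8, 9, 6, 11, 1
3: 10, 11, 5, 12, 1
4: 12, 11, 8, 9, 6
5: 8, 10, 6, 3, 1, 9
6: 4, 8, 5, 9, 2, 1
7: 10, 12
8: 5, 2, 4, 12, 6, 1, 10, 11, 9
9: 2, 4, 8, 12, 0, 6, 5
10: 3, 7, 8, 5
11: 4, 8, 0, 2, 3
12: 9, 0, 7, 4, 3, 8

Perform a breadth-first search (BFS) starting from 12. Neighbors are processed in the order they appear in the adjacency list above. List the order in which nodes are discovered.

Visit 12; enqueue 9, 0, 7, 4, 3, 8 → queue [9, 0, 7, 4, 3, 8]
Visit 9; enqueue 2, 6, 5 → queue [0, 7, 4, 3, 8, 2, 6, 5]
Visit 0; enqueue 11 → queue [7, 4, 3, 8, 2, 6, 5, 11]
Visit 7; enqueue 10 → queue [4, 3, 8, 2, 6, 5, 11, 10]
Visit 4 → queue [3, 8, 2, 6, 5, 11, 10]
Visit 3; enqueue 1 → queue [8, 2, 6, 5, 11, 10, 1]
Visit 8 → queue [2, 6, 5, 11, 10, 1]
Visit 2 → queue [6, 5, 11, 10, 1]
Visit 6 → queue [5, 11, 10, 1]
Visit 5 → queue [11, 10, 1]
Visit 11 → queue [10, 1]
Visit 10 → queue [1]
Visit 1 → queue []

12 → 9 → 0 → 7 → 4 → 3 → 8 → 2 → 6 → 5 → 11 → 10 → 1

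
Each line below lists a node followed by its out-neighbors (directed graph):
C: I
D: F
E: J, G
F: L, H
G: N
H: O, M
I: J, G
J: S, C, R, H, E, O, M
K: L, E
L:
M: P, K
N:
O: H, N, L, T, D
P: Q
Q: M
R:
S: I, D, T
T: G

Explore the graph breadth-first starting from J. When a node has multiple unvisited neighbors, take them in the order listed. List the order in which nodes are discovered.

J S C R H E O M I D T G N L P K F Q

Visit J; enqueue S, C, R, H, E, O, M → queue [S, C, R, H, E, O, M]
Visit S; enqueue I, D, T → queue [C, R, H, E, O, M, I, D, T]
Visit C → queue [R, H, E, O, M, I, D, T]
Visit R → queue [H, E, O, M, I, D, T]
Visit H → queue [E, O, M, I, D, T]
Visit E; enqueue G → queue [O, M, I, D, T, G]
Visit O; enqueue N, L → queue [M, I, D, T, G, N, L]
Visit M; enqueue P, K → queue [I, D, T, G, N, L, P, K]
Visit I → queue [D, T, G, N, L, P, K]
Visit D; enqueue F → queue [T, G, N, L, P, K, F]
Visit T → queue [G, N, L, P, K, F]
Visit G → queue [N, L, P, K, F]
Visit N → queue [L, P, K, F]
Visit L → queue [P, K, F]
Visit P; enqueue Q → queue [K, F, Q]
Visit K → queue [F, Q]
Visit F → queue [Q]
Visit Q → queue []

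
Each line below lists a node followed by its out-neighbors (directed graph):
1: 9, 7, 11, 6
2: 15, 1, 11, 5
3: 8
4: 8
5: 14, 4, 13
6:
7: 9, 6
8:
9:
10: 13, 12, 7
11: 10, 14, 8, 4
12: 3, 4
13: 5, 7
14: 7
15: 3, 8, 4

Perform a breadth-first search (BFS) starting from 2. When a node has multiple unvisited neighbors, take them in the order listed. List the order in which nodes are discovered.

2, 15, 1, 11, 5, 3, 8, 4, 9, 7, 6, 10, 14, 13, 12

Visit 2; enqueue 15, 1, 11, 5 → queue [15, 1, 11, 5]
Visit 15; enqueue 3, 8, 4 → queue [1, 11, 5, 3, 8, 4]
Visit 1; enqueue 9, 7, 6 → queue [11, 5, 3, 8, 4, 9, 7, 6]
Visit 11; enqueue 10, 14 → queue [5, 3, 8, 4, 9, 7, 6, 10, 14]
Visit 5; enqueue 13 → queue [3, 8, 4, 9, 7, 6, 10, 14, 13]
Visit 3 → queue [8, 4, 9, 7, 6, 10, 14, 13]
Visit 8 → queue [4, 9, 7, 6, 10, 14, 13]
Visit 4 → queue [9, 7, 6, 10, 14, 13]
Visit 9 → queue [7, 6, 10, 14, 13]
Visit 7 → queue [6, 10, 14, 13]
Visit 6 → queue [10, 14, 13]
Visit 10; enqueue 12 → queue [14, 13, 12]
Visit 14 → queue [13, 12]
Visit 13 → queue [12]
Visit 12 → queue []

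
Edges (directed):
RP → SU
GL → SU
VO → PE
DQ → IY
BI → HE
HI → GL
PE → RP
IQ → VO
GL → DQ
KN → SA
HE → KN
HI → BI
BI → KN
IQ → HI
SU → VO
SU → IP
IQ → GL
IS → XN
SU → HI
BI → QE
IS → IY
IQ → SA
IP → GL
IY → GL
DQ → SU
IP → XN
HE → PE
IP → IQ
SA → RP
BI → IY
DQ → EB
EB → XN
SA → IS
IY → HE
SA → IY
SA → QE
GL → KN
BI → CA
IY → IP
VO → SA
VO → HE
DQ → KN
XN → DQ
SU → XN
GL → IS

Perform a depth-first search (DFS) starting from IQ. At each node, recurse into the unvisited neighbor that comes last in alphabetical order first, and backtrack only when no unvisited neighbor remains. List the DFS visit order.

Visit IQ
IQ → VO
VO → SA
SA → RP
RP → SU
SU → XN
XN → DQ
DQ → KN
DQ → IY
IY → IP
IP → GL
GL → IS
IY → HE
HE → PE
DQ → EB
SU → HI
HI → BI
BI → QE
BI → CA

IQ, VO, SA, RP, SU, XN, DQ, KN, IY, IP, GL, IS, HE, PE, EB, HI, BI, QE, CA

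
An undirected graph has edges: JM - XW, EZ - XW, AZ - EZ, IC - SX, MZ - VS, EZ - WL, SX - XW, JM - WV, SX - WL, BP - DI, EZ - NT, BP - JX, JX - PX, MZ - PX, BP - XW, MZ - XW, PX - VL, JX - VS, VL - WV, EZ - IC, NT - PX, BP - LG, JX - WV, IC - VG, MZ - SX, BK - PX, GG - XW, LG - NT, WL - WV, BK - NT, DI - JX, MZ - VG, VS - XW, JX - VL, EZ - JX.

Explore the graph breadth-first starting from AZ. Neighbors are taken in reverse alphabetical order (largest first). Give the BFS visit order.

Visit AZ; enqueue EZ → queue [EZ]
Visit EZ; enqueue XW, WL, NT, JX, IC → queue [XW, WL, NT, JX, IC]
Visit XW; enqueue VS, SX, MZ, JM, GG, BP → queue [WL, NT, JX, IC, VS, SX, MZ, JM, GG, BP]
Visit WL; enqueue WV → queue [NT, JX, IC, VS, SX, MZ, JM, GG, BP, WV]
Visit NT; enqueue PX, LG, BK → queue [JX, IC, VS, SX, MZ, JM, GG, BP, WV, PX, LG, BK]
Visit JX; enqueue VL, DI → queue [IC, VS, SX, MZ, JM, GG, BP, WV, PX, LG, BK, VL, DI]
Visit IC; enqueue VG → queue [VS, SX, MZ, JM, GG, BP, WV, PX, LG, BK, VL, DI, VG]
Visit VS → queue [SX, MZ, JM, GG, BP, WV, PX, LG, BK, VL, DI, VG]
Visit SX → queue [MZ, JM, GG, BP, WV, PX, LG, BK, VL, DI, VG]
Visit MZ → queue [JM, GG, BP, WV, PX, LG, BK, VL, DI, VG]
Visit JM → queue [GG, BP, WV, PX, LG, BK, VL, DI, VG]
Visit GG → queue [BP, WV, PX, LG, BK, VL, DI, VG]
Visit BP → queue [WV, PX, LG, BK, VL, DI, VG]
Visit WV → queue [PX, LG, BK, VL, DI, VG]
Visit PX → queue [LG, BK, VL, DI, VG]
Visit LG → queue [BK, VL, DI, VG]
Visit BK → queue [VL, DI, VG]
Visit VL → queue [DI, VG]
Visit DI → queue [VG]
Visit VG → queue []

AZ → EZ → XW → WL → NT → JX → IC → VS → SX → MZ → JM → GG → BP → WV → PX → LG → BK → VL → DI → VG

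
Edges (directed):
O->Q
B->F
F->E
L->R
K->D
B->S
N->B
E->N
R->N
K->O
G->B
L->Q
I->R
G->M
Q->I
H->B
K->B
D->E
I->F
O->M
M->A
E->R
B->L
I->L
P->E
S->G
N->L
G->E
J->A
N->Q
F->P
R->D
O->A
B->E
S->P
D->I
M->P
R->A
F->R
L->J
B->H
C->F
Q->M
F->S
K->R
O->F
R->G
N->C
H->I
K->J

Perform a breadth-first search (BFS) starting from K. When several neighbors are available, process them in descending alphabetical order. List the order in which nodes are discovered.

Visit K; enqueue R, O, J, D, B → queue [R, O, J, D, B]
Visit R; enqueue N, G, A → queue [O, J, D, B, N, G, A]
Visit O; enqueue Q, M, F → queue [J, D, B, N, G, A, Q, M, F]
Visit J → queue [D, B, N, G, A, Q, M, F]
Visit D; enqueue I, E → queue [B, N, G, A, Q, M, F, I, E]
Visit B; enqueue S, L, H → queue [N, G, A, Q, M, F, I, E, S, L, H]
Visit N; enqueue C → queue [G, A, Q, M, F, I, E, S, L, H, C]
Visit G → queue [A, Q, M, F, I, E, S, L, H, C]
Visit A → queue [Q, M, F, I, E, S, L, H, C]
Visit Q → queue [M, F, I, E, S, L, H, C]
Visit M; enqueue P → queue [F, I, E, S, L, H, C, P]
Visit F → queue [I, E, S, L, H, C, P]
Visit I → queue [E, S, L, H, C, P]
Visit E → queue [S, L, H, C, P]
Visit S → queue [L, H, C, P]
Visit L → queue [H, C, P]
Visit H → queue [C, P]
Visit C → queue [P]
Visit P → queue []

K → R → O → J → D → B → N → G → A → Q → M → F → I → E → S → L → H → C → P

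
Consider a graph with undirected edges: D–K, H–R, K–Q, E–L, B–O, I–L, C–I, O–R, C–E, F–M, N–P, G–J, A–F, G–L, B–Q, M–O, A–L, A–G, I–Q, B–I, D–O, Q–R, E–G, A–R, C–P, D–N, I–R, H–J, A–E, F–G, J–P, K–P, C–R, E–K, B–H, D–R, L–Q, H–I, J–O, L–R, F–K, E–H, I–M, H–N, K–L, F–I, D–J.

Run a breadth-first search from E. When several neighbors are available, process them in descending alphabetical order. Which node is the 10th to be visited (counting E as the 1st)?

Visit E; enqueue L, K, H, G, C, A → queue [L, K, H, G, C, A]
Visit L; enqueue R, Q, I → queue [K, H, G, C, A, R, Q, I]
Visit K; enqueue P, F, D → queue [H, G, C, A, R, Q, I, P, F, D]
Visit H; enqueue N, J, B → queue [G, C, A, R, Q, I, P, F, D, N, J, B]
Visit G → queue [C, A, R, Q, I, P, F, D, N, J, B]
Visit C → queue [A, R, Q, I, P, F, D, N, J, B]
Visit A → queue [R, Q, I, P, F, D, N, J, B]
Visit R; enqueue O → queue [Q, I, P, F, D, N, J, B, O]
Visit Q → queue [I, P, F, D, N, J, B, O]
Visit I; enqueue M → queue [P, F, D, N, J, B, O, M]
Visit P → queue [F, D, N, J, B, O, M]
Visit F → queue [D, N, J, B, O, M]
Visit D → queue [N, J, B, O, M]
Visit N → queue [J, B, O, M]
Visit J → queue [B, O, M]
Visit B → queue [O, M]
Visit O → queue [M]
Visit M → queue []

Visit order: E, L, K, H, G, C, A, R, Q, I, P, F, D, N, J, B, O, M

I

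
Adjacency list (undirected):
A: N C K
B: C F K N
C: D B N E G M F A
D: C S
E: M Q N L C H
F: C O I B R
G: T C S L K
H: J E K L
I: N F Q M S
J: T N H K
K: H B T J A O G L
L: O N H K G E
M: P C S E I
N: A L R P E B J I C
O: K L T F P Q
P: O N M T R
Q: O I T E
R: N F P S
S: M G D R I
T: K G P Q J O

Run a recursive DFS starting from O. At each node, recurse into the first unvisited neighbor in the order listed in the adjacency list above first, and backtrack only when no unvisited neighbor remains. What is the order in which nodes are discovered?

O, K, H, J, T, G, C, D, S, M, P, N, A, L, E, Q, I, F, B, R

Visit O
O → K
K → H
H → J
J → T
T → G
G → C
C → D
D → S
S → M
M → P
P → N
N → A
N → L
L → E
E → Q
Q → I
I → F
F → B
F → R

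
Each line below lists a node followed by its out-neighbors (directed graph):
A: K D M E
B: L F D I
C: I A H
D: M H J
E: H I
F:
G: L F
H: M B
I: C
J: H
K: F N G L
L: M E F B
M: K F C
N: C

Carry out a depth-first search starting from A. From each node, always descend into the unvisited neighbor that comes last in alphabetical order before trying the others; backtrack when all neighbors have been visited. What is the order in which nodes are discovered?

A, M, K, N, C, I, H, B, L, F, E, D, J, G

Visit A
A → M
M → K
K → N
N → C
C → I
C → H
H → B
B → L
L → F
L → E
B → D
D → J
K → G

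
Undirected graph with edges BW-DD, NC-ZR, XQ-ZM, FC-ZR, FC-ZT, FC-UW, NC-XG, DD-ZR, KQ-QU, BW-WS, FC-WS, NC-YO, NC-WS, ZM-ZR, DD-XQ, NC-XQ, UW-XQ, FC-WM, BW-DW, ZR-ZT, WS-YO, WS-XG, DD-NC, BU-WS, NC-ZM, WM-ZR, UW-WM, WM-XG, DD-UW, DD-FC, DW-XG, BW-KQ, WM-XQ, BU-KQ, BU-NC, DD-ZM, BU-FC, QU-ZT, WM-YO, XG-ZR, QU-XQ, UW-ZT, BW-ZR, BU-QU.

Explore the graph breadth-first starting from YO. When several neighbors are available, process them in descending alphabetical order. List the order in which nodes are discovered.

Visit YO; enqueue WS, WM, NC → queue [WS, WM, NC]
Visit WS; enqueue XG, FC, BW, BU → queue [WM, NC, XG, FC, BW, BU]
Visit WM; enqueue ZR, XQ, UW → queue [NC, XG, FC, BW, BU, ZR, XQ, UW]
Visit NC; enqueue ZM, DD → queue [XG, FC, BW, BU, ZR, XQ, UW, ZM, DD]
Visit XG; enqueue DW → queue [FC, BW, BU, ZR, XQ, UW, ZM, DD, DW]
Visit FC; enqueue ZT → queue [BW, BU, ZR, XQ, UW, ZM, DD, DW, ZT]
Visit BW; enqueue KQ → queue [BU, ZR, XQ, UW, ZM, DD, DW, ZT, KQ]
Visit BU; enqueue QU → queue [ZR, XQ, UW, ZM, DD, DW, ZT, KQ, QU]
Visit ZR → queue [XQ, UW, ZM, DD, DW, ZT, KQ, QU]
Visit XQ → queue [UW, ZM, DD, DW, ZT, KQ, QU]
Visit UW → queue [ZM, DD, DW, ZT, KQ, QU]
Visit ZM → queue [DD, DW, ZT, KQ, QU]
Visit DD → queue [DW, ZT, KQ, QU]
Visit DW → queue [ZT, KQ, QU]
Visit ZT → queue [KQ, QU]
Visit KQ → queue [QU]
Visit QU → queue []

YO WS WM NC XG FC BW BU ZR XQ UW ZM DD DW ZT KQ QU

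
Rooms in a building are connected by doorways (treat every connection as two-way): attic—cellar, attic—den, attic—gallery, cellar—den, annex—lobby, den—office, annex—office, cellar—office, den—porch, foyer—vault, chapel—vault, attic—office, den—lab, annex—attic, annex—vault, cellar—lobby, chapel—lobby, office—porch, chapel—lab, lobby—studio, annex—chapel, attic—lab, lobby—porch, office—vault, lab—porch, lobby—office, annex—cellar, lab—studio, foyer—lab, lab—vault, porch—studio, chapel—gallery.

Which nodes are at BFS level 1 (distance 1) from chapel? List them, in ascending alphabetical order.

annex, gallery, lab, lobby, vault

Level 0: chapel
Level 1: annex, gallery, lab, lobby, vault
Level 2: attic, cellar, den, foyer, office, porch, studio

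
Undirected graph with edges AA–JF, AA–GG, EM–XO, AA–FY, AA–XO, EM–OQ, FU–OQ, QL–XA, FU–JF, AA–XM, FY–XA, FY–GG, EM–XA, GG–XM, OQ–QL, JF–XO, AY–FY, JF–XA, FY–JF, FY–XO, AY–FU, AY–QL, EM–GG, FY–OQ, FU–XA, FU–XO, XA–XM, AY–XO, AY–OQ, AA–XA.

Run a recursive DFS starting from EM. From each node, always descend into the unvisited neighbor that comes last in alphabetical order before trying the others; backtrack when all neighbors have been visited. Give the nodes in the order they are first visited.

EM, XO, JF, XA, XM, GG, FY, OQ, QL, AY, FU, AA

Visit EM
EM → XO
XO → JF
JF → XA
XA → XM
XM → GG
GG → FY
FY → OQ
OQ → QL
QL → AY
AY → FU
FY → AA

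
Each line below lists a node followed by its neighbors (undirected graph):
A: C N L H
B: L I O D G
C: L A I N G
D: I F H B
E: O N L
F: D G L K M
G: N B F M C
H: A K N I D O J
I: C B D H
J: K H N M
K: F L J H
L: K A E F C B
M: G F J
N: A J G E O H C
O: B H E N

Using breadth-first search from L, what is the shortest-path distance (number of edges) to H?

2

Level 0: L
Level 1: A, B, C, E, F, K
Level 2: D, G, H, I, J, M, N, O
H first appears at level 2.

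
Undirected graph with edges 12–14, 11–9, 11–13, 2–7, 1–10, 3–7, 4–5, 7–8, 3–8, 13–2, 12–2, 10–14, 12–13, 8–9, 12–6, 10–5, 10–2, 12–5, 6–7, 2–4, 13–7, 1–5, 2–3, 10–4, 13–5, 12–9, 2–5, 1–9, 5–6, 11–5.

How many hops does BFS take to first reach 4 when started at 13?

Level 0: 13
Level 1: 2, 5, 7, 11, 12
Level 2: 1, 3, 4, 6, 8, 9, 10, 14
4 first appears at level 2.

2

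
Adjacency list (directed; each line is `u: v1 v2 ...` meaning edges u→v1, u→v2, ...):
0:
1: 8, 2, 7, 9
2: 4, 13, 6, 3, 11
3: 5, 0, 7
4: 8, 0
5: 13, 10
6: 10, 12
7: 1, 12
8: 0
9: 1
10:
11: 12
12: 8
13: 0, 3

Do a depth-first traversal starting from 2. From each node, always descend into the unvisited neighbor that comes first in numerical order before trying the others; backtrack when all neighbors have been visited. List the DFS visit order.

2 3 0 5 10 13 7 1 8 9 12 4 6 11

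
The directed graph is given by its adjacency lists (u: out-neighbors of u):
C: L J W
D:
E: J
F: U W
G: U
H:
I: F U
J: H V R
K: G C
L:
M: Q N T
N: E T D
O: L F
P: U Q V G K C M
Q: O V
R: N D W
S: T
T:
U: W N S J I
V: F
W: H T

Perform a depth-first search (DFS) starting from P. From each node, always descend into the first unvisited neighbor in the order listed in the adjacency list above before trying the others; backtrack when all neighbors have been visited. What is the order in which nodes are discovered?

Visit P
P → U
U → W
W → H
W → T
U → N
N → E
E → J
J → V
V → F
J → R
R → D
U → S
U → I
P → Q
Q → O
O → L
P → G
P → K
K → C
P → M

P → U → W → H → T → N → E → J → V → F → R → D → S → I → Q → O → L → G → K → C → M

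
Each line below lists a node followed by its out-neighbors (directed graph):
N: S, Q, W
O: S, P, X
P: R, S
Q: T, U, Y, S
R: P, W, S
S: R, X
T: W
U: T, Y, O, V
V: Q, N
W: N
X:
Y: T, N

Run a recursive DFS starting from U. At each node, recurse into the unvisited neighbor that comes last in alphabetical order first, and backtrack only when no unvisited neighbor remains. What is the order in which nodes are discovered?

Visit U
U → Y
Y → T
T → W
W → N
N → S
S → X
S → R
R → P
N → Q
U → V
U → O

U → Y → T → W → N → S → X → R → P → Q → V → O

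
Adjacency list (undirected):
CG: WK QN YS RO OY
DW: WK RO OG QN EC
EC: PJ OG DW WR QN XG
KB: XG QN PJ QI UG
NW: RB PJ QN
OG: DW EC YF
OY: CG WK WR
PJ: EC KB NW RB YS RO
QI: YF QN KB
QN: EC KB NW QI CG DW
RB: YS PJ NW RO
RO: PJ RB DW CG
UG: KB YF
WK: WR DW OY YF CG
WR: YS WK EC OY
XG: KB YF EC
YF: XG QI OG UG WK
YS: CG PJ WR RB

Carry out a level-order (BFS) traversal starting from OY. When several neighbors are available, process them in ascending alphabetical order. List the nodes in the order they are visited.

Visit OY; enqueue CG, WK, WR → queue [CG, WK, WR]
Visit CG; enqueue QN, RO, YS → queue [WK, WR, QN, RO, YS]
Visit WK; enqueue DW, YF → queue [WR, QN, RO, YS, DW, YF]
Visit WR; enqueue EC → queue [QN, RO, YS, DW, YF, EC]
Visit QN; enqueue KB, NW, QI → queue [RO, YS, DW, YF, EC, KB, NW, QI]
Visit RO; enqueue PJ, RB → queue [YS, DW, YF, EC, KB, NW, QI, PJ, RB]
Visit YS → queue [DW, YF, EC, KB, NW, QI, PJ, RB]
Visit DW; enqueue OG → queue [YF, EC, KB, NW, QI, PJ, RB, OG]
Visit YF; enqueue UG, XG → queue [EC, KB, NW, QI, PJ, RB, OG, UG, XG]
Visit EC → queue [KB, NW, QI, PJ, RB, OG, UG, XG]
Visit KB → queue [NW, QI, PJ, RB, OG, UG, XG]
Visit NW → queue [QI, PJ, RB, OG, UG, XG]
Visit QI → queue [PJ, RB, OG, UG, XG]
Visit PJ → queue [RB, OG, UG, XG]
Visit RB → queue [OG, UG, XG]
Visit OG → queue [UG, XG]
Visit UG → queue [XG]
Visit XG → queue []

OY, CG, WK, WR, QN, RO, YS, DW, YF, EC, KB, NW, QI, PJ, RB, OG, UG, XG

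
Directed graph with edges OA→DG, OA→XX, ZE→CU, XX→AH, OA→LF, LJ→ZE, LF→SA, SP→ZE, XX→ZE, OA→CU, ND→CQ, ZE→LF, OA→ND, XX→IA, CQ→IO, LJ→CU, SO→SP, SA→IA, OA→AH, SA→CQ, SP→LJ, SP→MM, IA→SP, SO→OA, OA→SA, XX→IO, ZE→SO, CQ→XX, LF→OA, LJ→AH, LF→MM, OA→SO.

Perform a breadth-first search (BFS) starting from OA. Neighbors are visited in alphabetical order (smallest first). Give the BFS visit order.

OA AH CU DG LF ND SA SO XX MM CQ IA SP IO ZE LJ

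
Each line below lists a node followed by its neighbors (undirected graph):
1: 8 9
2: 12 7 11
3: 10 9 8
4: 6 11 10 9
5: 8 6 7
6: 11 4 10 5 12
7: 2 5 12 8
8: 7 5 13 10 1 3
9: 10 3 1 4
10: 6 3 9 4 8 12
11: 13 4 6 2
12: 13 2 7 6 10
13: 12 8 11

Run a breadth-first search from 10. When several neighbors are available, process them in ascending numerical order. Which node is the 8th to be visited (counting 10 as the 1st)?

Visit 10; enqueue 3, 4, 6, 8, 9, 12 → queue [3, 4, 6, 8, 9, 12]
Visit 3 → queue [4, 6, 8, 9, 12]
Visit 4; enqueue 11 → queue [6, 8, 9, 12, 11]
Visit 6; enqueue 5 → queue [8, 9, 12, 11, 5]
Visit 8; enqueue 1, 7, 13 → queue [9, 12, 11, 5, 1, 7, 13]
Visit 9 → queue [12, 11, 5, 1, 7, 13]
Visit 12; enqueue 2 → queue [11, 5, 1, 7, 13, 2]
Visit 11 → queue [5, 1, 7, 13, 2]
Visit 5 → queue [1, 7, 13, 2]
Visit 1 → queue [7, 13, 2]
Visit 7 → queue [13, 2]
Visit 13 → queue [2]
Visit 2 → queue []

Visit order: 10, 3, 4, 6, 8, 9, 12, 11, 5, 1, 7, 13, 2

11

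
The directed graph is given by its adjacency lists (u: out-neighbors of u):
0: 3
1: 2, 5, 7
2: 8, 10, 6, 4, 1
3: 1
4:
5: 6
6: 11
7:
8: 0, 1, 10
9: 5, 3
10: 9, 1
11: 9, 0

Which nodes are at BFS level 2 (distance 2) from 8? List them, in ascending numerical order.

Level 0: 8
Level 1: 0, 1, 10
Level 2: 2, 3, 5, 7, 9
Level 3: 4, 6
Level 4: 11

2, 3, 5, 7, 9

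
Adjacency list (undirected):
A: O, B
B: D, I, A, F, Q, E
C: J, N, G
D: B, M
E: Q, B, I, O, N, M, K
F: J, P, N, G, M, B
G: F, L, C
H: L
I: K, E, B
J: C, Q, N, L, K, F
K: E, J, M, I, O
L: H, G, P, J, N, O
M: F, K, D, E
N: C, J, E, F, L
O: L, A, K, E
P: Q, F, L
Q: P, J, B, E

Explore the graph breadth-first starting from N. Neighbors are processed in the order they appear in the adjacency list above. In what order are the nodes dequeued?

N -> C -> J -> E -> F -> L -> G -> Q -> K -> B -> I -> O -> M -> P -> H -> D -> A

Visit N; enqueue C, J, E, F, L → queue [C, J, E, F, L]
Visit C; enqueue G → queue [J, E, F, L, G]
Visit J; enqueue Q, K → queue [E, F, L, G, Q, K]
Visit E; enqueue B, I, O, M → queue [F, L, G, Q, K, B, I, O, M]
Visit F; enqueue P → queue [L, G, Q, K, B, I, O, M, P]
Visit L; enqueue H → queue [G, Q, K, B, I, O, M, P, H]
Visit G → queue [Q, K, B, I, O, M, P, H]
Visit Q → queue [K, B, I, O, M, P, H]
Visit K → queue [B, I, O, M, P, H]
Visit B; enqueue D, A → queue [I, O, M, P, H, D, A]
Visit I → queue [O, M, P, H, D, A]
Visit O → queue [M, P, H, D, A]
Visit M → queue [P, H, D, A]
Visit P → queue [H, D, A]
Visit H → queue [D, A]
Visit D → queue [A]
Visit A → queue []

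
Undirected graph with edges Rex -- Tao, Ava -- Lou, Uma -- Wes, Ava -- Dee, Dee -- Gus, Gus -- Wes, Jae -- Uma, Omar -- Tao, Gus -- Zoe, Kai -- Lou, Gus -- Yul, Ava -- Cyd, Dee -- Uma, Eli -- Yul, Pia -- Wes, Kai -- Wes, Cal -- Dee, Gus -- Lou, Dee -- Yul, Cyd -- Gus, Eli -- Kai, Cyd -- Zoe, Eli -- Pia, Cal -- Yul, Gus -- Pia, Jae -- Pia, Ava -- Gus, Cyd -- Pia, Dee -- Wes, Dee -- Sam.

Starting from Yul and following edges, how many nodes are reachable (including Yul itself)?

15

BFS from Yul visits: Yul, Cal, Dee, Eli, Gus, Ava, Sam, Uma, Wes, Kai, Pia, Cyd, Lou, Zoe, Jae
Reachable nodes: 15 of 18 total.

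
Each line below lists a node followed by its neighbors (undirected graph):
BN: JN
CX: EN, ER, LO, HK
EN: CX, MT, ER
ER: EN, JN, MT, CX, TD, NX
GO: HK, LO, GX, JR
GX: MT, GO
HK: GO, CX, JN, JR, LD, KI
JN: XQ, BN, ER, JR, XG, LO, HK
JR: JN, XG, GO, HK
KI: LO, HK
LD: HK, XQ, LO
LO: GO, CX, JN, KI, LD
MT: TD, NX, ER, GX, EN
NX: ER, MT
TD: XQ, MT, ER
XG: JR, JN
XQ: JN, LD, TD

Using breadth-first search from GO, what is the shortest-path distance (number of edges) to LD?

Level 0: GO
Level 1: GX, HK, JR, LO
Level 2: CX, JN, KI, LD, MT, XG
Level 3: BN, EN, ER, NX, TD, XQ
LD first appears at level 2.

2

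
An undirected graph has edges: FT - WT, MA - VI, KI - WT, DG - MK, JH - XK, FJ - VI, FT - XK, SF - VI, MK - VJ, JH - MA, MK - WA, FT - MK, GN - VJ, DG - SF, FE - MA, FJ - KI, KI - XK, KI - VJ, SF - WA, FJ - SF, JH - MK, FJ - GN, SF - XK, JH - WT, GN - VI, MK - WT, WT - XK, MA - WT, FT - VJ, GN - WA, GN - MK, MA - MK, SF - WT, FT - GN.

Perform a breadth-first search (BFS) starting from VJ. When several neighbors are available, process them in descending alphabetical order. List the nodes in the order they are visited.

Visit VJ; enqueue MK, KI, GN, FT → queue [MK, KI, GN, FT]
Visit MK; enqueue WT, WA, MA, JH, DG → queue [KI, GN, FT, WT, WA, MA, JH, DG]
Visit KI; enqueue XK, FJ → queue [GN, FT, WT, WA, MA, JH, DG, XK, FJ]
Visit GN; enqueue VI → queue [FT, WT, WA, MA, JH, DG, XK, FJ, VI]
Visit FT → queue [WT, WA, MA, JH, DG, XK, FJ, VI]
Visit WT; enqueue SF → queue [WA, MA, JH, DG, XK, FJ, VI, SF]
Visit WA → queue [MA, JH, DG, XK, FJ, VI, SF]
Visit MA; enqueue FE → queue [JH, DG, XK, FJ, VI, SF, FE]
Visit JH → queue [DG, XK, FJ, VI, SF, FE]
Visit DG → queue [XK, FJ, VI, SF, FE]
Visit XK → queue [FJ, VI, SF, FE]
Visit FJ → queue [VI, SF, FE]
Visit VI → queue [SF, FE]
Visit SF → queue [FE]
Visit FE → queue []

VJ, MK, KI, GN, FT, WT, WA, MA, JH, DG, XK, FJ, VI, SF, FE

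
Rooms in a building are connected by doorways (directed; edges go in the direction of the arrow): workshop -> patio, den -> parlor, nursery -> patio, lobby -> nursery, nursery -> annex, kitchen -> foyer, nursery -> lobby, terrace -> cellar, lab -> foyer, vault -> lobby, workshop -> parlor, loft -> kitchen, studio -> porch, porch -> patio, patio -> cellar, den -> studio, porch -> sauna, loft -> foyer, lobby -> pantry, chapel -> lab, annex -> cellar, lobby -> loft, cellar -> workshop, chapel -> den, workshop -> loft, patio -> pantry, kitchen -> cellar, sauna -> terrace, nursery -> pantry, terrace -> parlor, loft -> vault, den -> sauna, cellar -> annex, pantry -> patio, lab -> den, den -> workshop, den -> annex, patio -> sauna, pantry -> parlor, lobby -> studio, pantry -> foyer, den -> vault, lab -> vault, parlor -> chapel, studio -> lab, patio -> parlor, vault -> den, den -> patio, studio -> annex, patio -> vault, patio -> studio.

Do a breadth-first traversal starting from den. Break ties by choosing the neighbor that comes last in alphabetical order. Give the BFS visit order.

den → workshop → vault → studio → sauna → patio → parlor → annex → loft → lobby → porch → lab → terrace → pantry → cellar → chapel → kitchen → foyer → nursery

Visit den; enqueue workshop, vault, studio, sauna, patio, parlor, annex → queue [workshop, vault, studio, sauna, patio, parlor, annex]
Visit workshop; enqueue loft → queue [vault, studio, sauna, patio, parlor, annex, loft]
Visit vault; enqueue lobby → queue [studio, sauna, patio, parlor, annex, loft, lobby]
Visit studio; enqueue porch, lab → queue [sauna, patio, parlor, annex, loft, lobby, porch, lab]
Visit sauna; enqueue terrace → queue [patio, parlor, annex, loft, lobby, porch, lab, terrace]
Visit patio; enqueue pantry, cellar → queue [parlor, annex, loft, lobby, porch, lab, terrace, pantry, cellar]
Visit parlor; enqueue chapel → queue [annex, loft, lobby, porch, lab, terrace, pantry, cellar, chapel]
Visit annex → queue [loft, lobby, porch, lab, terrace, pantry, cellar, chapel]
Visit loft; enqueue kitchen, foyer → queue [lobby, porch, lab, terrace, pantry, cellar, chapel, kitchen, foyer]
Visit lobby; enqueue nursery → queue [porch, lab, terrace, pantry, cellar, chapel, kitchen, foyer, nursery]
Visit porch → queue [lab, terrace, pantry, cellar, chapel, kitchen, foyer, nursery]
Visit lab → queue [terrace, pantry, cellar, chapel, kitchen, foyer, nursery]
Visit terrace → queue [pantry, cellar, chapel, kitchen, foyer, nursery]
Visit pantry → queue [cellar, chapel, kitchen, foyer, nursery]
Visit cellar → queue [chapel, kitchen, foyer, nursery]
Visit chapel → queue [kitchen, foyer, nursery]
Visit kitchen → queue [foyer, nursery]
Visit foyer → queue [nursery]
Visit nursery → queue []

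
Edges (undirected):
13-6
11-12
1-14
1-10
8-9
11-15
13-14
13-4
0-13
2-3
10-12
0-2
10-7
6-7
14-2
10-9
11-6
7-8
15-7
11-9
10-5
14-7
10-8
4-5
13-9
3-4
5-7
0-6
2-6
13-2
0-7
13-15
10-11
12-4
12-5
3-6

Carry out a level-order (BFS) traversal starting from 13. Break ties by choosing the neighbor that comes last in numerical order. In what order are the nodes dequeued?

Visit 13; enqueue 15, 14, 9, 6, 4, 2, 0 → queue [15, 14, 9, 6, 4, 2, 0]
Visit 15; enqueue 11, 7 → queue [14, 9, 6, 4, 2, 0, 11, 7]
Visit 14; enqueue 1 → queue [9, 6, 4, 2, 0, 11, 7, 1]
Visit 9; enqueue 10, 8 → queue [6, 4, 2, 0, 11, 7, 1, 10, 8]
Visit 6; enqueue 3 → queue [4, 2, 0, 11, 7, 1, 10, 8, 3]
Visit 4; enqueue 12, 5 → queue [2, 0, 11, 7, 1, 10, 8, 3, 12, 5]
Visit 2 → queue [0, 11, 7, 1, 10, 8, 3, 12, 5]
Visit 0 → queue [11, 7, 1, 10, 8, 3, 12, 5]
Visit 11 → queue [7, 1, 10, 8, 3, 12, 5]
Visit 7 → queue [1, 10, 8, 3, 12, 5]
Visit 1 → queue [10, 8, 3, 12, 5]
Visit 10 → queue [8, 3, 12, 5]
Visit 8 → queue [3, 12, 5]
Visit 3 → queue [12, 5]
Visit 12 → queue [5]
Visit 5 → queue []

13 → 15 → 14 → 9 → 6 → 4 → 2 → 0 → 11 → 7 → 1 → 10 → 8 → 3 → 12 → 5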